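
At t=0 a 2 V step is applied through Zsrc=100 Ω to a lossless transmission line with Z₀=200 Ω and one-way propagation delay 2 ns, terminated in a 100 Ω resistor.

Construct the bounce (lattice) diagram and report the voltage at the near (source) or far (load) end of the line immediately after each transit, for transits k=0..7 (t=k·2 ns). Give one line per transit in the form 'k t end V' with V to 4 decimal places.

Γ_L=-0.333333, Γ_S=-0.333333; launch V₁=2·200/300=1.333333
k=0 src: V=1.3333
k=1 load: inc=1.333333, refl=1.333333·-0.333333=-0.4444; V=0.000000+1.333333+-0.444444=0.8889
k=2 src: inc=-0.444444, refl=-0.444444·-0.333333=0.1481; V=1.333333+-0.444444+0.148148=1.0370
k=3 load: inc=0.148148, refl=0.148148·-0.333333=-0.0494; V=0.888889+0.148148+-0.049383=0.9877
k=4 src: inc=-0.049383, refl=-0.049383·-0.333333=0.0165; V=1.037037+-0.049383+0.016461=1.0041
k=5 load: inc=0.016461, refl=0.016461·-0.333333=-0.0055; V=0.987654+0.016461+-0.005487=0.9986
k=6 src: inc=-0.005487, refl=-0.005487·-0.333333=0.0018; V=1.004115+-0.005487+0.001829=1.0005
k=7 load: inc=0.001829, refl=0.001829·-0.333333=-0.0006; V=0.998628+0.001829+-0.000610=0.9998

0 0 source 1.3333
1 2 load 0.8889
2 4 source 1.0370
3 6 load 0.9877
4 8 source 1.0041
5 10 load 0.9986
6 12 source 1.0005
7 14 load 0.9998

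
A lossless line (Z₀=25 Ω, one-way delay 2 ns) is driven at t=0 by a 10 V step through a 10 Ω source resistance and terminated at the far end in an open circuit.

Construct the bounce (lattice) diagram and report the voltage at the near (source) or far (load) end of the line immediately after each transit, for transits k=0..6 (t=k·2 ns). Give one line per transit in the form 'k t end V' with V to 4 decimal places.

0 0 source 7.1429
1 2 load 14.2857
2 4 source 11.2245
3 6 load 8.1633
4 8 source 9.4752
5 10 load 10.7872
6 12 source 10.2249

Γ_L=1.000000, Γ_S=-0.428571; launch V₁=10·25/35=7.142857
k=0 src: V=7.1429
k=1 load: inc=7.142857, refl=7.142857·1.000000=7.1429; V=0.000000+7.142857+7.142857=14.2857
k=2 src: inc=7.142857, refl=7.142857·-0.428571=-3.0612; V=7.142857+7.142857+-3.061224=11.2245
k=3 load: inc=-3.061224, refl=-3.061224·1.000000=-3.0612; V=14.285714+-3.061224+-3.061224=8.1633
k=4 src: inc=-3.061224, refl=-3.061224·-0.428571=1.3120; V=11.224490+-3.061224+1.311953=9.4752
k=5 load: inc=1.311953, refl=1.311953·1.000000=1.3120; V=8.163265+1.311953+1.311953=10.7872
k=6 src: inc=1.311953, refl=1.311953·-0.428571=-0.5623; V=9.475219+1.311953+-0.562266=10.2249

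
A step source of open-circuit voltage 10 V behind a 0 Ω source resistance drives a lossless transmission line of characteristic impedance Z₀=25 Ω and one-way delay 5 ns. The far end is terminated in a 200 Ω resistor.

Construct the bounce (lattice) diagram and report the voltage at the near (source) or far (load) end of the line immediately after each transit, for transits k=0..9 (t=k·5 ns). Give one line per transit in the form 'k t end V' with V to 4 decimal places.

0 0 source 10.0000
1 5 load 17.7778
2 10 source 10.0000
3 15 load 3.9506
4 20 source 10.0000
5 25 load 14.7051
6 30 source 10.0000
7 35 load 6.3405
8 40 source 10.0000
9 45 load 12.8463

Γ_L=0.777778, Γ_S=-1.000000; launch V₁=10·25/25=10.000000
k=0 src: V=10.0000
k=1 load: inc=10.000000, refl=10.000000·0.777778=7.7778; V=0.000000+10.000000+7.777778=17.7778
k=2 src: inc=7.777778, refl=7.777778·-1.000000=-7.7778; V=10.000000+7.777778+-7.777778=10.0000
k=3 load: inc=-7.777778, refl=-7.777778·0.777778=-6.0494; V=17.777778+-7.777778+-6.049383=3.9506
k=4 src: inc=-6.049383, refl=-6.049383·-1.000000=6.0494; V=10.000000+-6.049383+6.049383=10.0000
k=5 load: inc=6.049383, refl=6.049383·0.777778=4.7051; V=3.950617+6.049383+4.705075=14.7051
k=6 src: inc=4.705075, refl=4.705075·-1.000000=-4.7051; V=10.000000+4.705075+-4.705075=10.0000
k=7 load: inc=-4.705075, refl=-4.705075·0.777778=-3.6595; V=14.705075+-4.705075+-3.659503=6.3405
k=8 src: inc=-3.659503, refl=-3.659503·-1.000000=3.6595; V=10.000000+-3.659503+3.659503=10.0000
k=9 load: inc=3.659503, refl=3.659503·0.777778=2.8463; V=6.340497+3.659503+2.846280=12.8463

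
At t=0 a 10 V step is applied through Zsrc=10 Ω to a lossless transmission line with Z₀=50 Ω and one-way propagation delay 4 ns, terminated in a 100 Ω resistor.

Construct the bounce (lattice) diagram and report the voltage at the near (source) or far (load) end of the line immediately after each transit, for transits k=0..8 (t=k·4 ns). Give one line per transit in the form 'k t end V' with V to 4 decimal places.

0 0 source 8.3333
1 4 load 11.1111
2 8 source 9.2593
3 12 load 8.6420
4 16 source 9.0535
5 20 load 9.1907
6 24 source 9.0992
7 28 load 9.0687
8 32 source 9.0891

Γ_L=0.333333, Γ_S=-0.666667; launch V₁=10·50/60=8.333333
k=0 src: V=8.3333
k=1 load: inc=8.333333, refl=8.333333·0.333333=2.7778; V=0.000000+8.333333+2.777778=11.1111
k=2 src: inc=2.777778, refl=2.777778·-0.666667=-1.8519; V=8.333333+2.777778+-1.851852=9.2593
k=3 load: inc=-1.851852, refl=-1.851852·0.333333=-0.6173; V=11.111111+-1.851852+-0.617284=8.6420
k=4 src: inc=-0.617284, refl=-0.617284·-0.666667=0.4115; V=9.259259+-0.617284+0.411523=9.0535
k=5 load: inc=0.411523, refl=0.411523·0.333333=0.1372; V=8.641975+0.411523+0.137174=9.1907
k=6 src: inc=0.137174, refl=0.137174·-0.666667=-0.0914; V=9.053498+0.137174+-0.091449=9.0992
k=7 load: inc=-0.091449, refl=-0.091449·0.333333=-0.0305; V=9.190672+-0.091449+-0.030483=9.0687
k=8 src: inc=-0.030483, refl=-0.030483·-0.666667=0.0203; V=9.099223+-0.030483+0.020322=9.0891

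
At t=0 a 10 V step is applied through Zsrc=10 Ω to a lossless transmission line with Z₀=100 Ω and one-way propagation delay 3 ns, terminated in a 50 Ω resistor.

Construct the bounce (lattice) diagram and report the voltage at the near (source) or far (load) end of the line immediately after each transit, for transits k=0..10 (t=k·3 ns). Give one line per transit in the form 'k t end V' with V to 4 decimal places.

0 0 source 9.0909
1 3 load 6.0606
2 6 source 8.5399
3 9 load 7.7135
4 12 source 8.3897
5 15 load 8.1643
6 18 source 8.3487
7 21 load 8.2872
8 24 source 8.3375
9 27 load 8.3208
10 30 source 8.3345

Γ_L=-0.333333, Γ_S=-0.818182; launch V₁=10·100/110=9.090909
k=0 src: V=9.0909
k=1 load: inc=9.090909, refl=9.090909·-0.333333=-3.0303; V=0.000000+9.090909+-3.030303=6.0606
k=2 src: inc=-3.030303, refl=-3.030303·-0.818182=2.4793; V=9.090909+-3.030303+2.479339=8.5399
k=3 load: inc=2.479339, refl=2.479339·-0.333333=-0.8264; V=6.060606+2.479339+-0.826446=7.7135
k=4 src: inc=-0.826446, refl=-0.826446·-0.818182=0.6762; V=8.539945+-0.826446+0.676183=8.3897
k=5 load: inc=0.676183, refl=0.676183·-0.333333=-0.2254; V=7.713499+0.676183+-0.225394=8.1643
k=6 src: inc=-0.225394, refl=-0.225394·-0.818182=0.1844; V=8.389682+-0.225394+0.184414=8.3487
k=7 load: inc=0.184414, refl=0.184414·-0.333333=-0.0615; V=8.164288+0.184414+-0.061471=8.2872
k=8 src: inc=-0.061471, refl=-0.061471·-0.818182=0.0503; V=8.348701+-0.061471+0.050295=8.3375
k=9 load: inc=0.050295, refl=0.050295·-0.333333=-0.0168; V=8.287230+0.050295+-0.016765=8.3208
k=10 src: inc=-0.016765, refl=-0.016765·-0.818182=0.0137; V=8.337525+-0.016765+0.013717=8.3345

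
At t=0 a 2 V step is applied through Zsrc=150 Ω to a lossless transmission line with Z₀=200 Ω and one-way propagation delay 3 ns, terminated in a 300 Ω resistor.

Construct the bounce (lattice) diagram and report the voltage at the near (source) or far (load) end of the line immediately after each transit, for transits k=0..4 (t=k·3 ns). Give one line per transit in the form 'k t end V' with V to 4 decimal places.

Γ_L=0.200000, Γ_S=-0.142857; launch V₁=2·200/350=1.142857
k=0 src: V=1.1429
k=1 load: inc=1.142857, refl=1.142857·0.200000=0.2286; V=0.000000+1.142857+0.228571=1.3714
k=2 src: inc=0.228571, refl=0.228571·-0.142857=-0.0327; V=1.142857+0.228571+-0.032653=1.3388
k=3 load: inc=-0.032653, refl=-0.032653·0.200000=-0.0065; V=1.371429+-0.032653+-0.006531=1.3322
k=4 src: inc=-0.006531, refl=-0.006531·-0.142857=0.0009; V=1.338776+-0.006531+0.000933=1.3332

0 0 source 1.1429
1 3 load 1.3714
2 6 source 1.3388
3 9 load 1.3322
4 12 source 1.3332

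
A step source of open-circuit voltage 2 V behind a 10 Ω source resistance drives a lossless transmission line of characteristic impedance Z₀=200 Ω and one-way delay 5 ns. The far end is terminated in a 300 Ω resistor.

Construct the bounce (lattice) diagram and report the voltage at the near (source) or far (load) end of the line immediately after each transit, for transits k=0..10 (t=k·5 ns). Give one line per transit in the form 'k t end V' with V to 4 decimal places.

0 0 source 1.9048
1 5 load 2.2857
2 10 source 1.9410
3 15 load 1.8721
4 20 source 1.9345
5 25 load 1.9470
6 30 source 1.9357
7 35 load 1.9334
8 40 source 1.9355
9 45 load 1.9359
10 50 source 1.9355

Γ_L=0.200000, Γ_S=-0.904762; launch V₁=2·200/210=1.904762
k=0 src: V=1.9048
k=1 load: inc=1.904762, refl=1.904762·0.200000=0.3810; V=0.000000+1.904762+0.380952=2.2857
k=2 src: inc=0.380952, refl=0.380952·-0.904762=-0.3447; V=1.904762+0.380952+-0.344671=1.9410
k=3 load: inc=-0.344671, refl=-0.344671·0.200000=-0.0689; V=2.285714+-0.344671+-0.068934=1.8721
k=4 src: inc=-0.068934, refl=-0.068934·-0.904762=0.0624; V=1.941043+-0.068934+0.062369=1.9345
k=5 load: inc=0.062369, refl=0.062369·0.200000=0.0125; V=1.872109+0.062369+0.012474=1.9470
k=6 src: inc=0.012474, refl=0.012474·-0.904762=-0.0113; V=1.934478+0.012474+-0.011286=1.9357
k=7 load: inc=-0.011286, refl=-0.011286·0.200000=-0.0023; V=1.946952+-0.011286+-0.002257=1.9334
k=8 src: inc=-0.002257, refl=-0.002257·-0.904762=0.0020; V=1.935666+-0.002257+0.002042=1.9355
k=9 load: inc=0.002042, refl=0.002042·0.200000=0.0004; V=1.933409+0.002042+0.000408=1.9359
k=10 src: inc=0.000408, refl=0.000408·-0.904762=-0.0004; V=1.935451+0.000408+-0.000370=1.9355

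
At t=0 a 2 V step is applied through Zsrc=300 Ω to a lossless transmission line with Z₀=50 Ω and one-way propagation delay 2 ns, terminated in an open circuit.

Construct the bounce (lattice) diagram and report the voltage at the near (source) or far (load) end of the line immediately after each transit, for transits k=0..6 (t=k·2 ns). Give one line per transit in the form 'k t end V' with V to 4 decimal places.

0 0 source 0.2857
1 2 load 0.5714
2 4 source 0.7755
3 6 load 0.9796
4 8 source 1.1254
5 10 load 1.2711
6 12 source 1.3753

Γ_L=1.000000, Γ_S=0.714286; launch V₁=2·50/350=0.285714
k=0 src: V=0.2857
k=1 load: inc=0.285714, refl=0.285714·1.000000=0.2857; V=0.000000+0.285714+0.285714=0.5714
k=2 src: inc=0.285714, refl=0.285714·0.714286=0.2041; V=0.285714+0.285714+0.204082=0.7755
k=3 load: inc=0.204082, refl=0.204082·1.000000=0.2041; V=0.571429+0.204082+0.204082=0.9796
k=4 src: inc=0.204082, refl=0.204082·0.714286=0.1458; V=0.775510+0.204082+0.145773=1.1254
k=5 load: inc=0.145773, refl=0.145773·1.000000=0.1458; V=0.979592+0.145773+0.145773=1.2711
k=6 src: inc=0.145773, refl=0.145773·0.714286=0.1041; V=1.125364+0.145773+0.104123=1.3753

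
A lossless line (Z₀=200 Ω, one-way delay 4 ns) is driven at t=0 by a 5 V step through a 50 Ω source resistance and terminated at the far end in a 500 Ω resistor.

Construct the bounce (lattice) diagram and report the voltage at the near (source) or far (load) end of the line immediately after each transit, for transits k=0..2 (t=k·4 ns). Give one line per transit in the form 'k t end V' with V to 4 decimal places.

Γ_L=0.428571, Γ_S=-0.600000; launch V₁=5·200/250=4.000000
k=0 src: V=4.0000
k=1 load: inc=4.000000, refl=4.000000·0.428571=1.7143; V=0.000000+4.000000+1.714286=5.7143
k=2 src: inc=1.714286, refl=1.714286·-0.600000=-1.0286; V=4.000000+1.714286+-1.028571=4.6857

0 0 source 4.0000
1 4 load 5.7143
2 8 source 4.6857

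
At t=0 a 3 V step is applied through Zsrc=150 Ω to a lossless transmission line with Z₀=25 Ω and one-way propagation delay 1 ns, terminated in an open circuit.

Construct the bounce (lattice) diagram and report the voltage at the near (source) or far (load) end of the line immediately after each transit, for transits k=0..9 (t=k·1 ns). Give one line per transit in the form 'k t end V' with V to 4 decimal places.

0 0 source 0.4286
1 1 load 0.8571
2 2 source 1.1633
3 3 load 1.4694
4 4 source 1.6880
5 5 load 1.9067
6 6 source 2.0629
7 7 load 2.2191
8 8 source 2.3306
9 9 load 2.4422

Γ_L=1.000000, Γ_S=0.714286; launch V₁=3·25/175=0.428571
k=0 src: V=0.4286
k=1 load: inc=0.428571, refl=0.428571·1.000000=0.4286; V=0.000000+0.428571+0.428571=0.8571
k=2 src: inc=0.428571, refl=0.428571·0.714286=0.3061; V=0.428571+0.428571+0.306122=1.1633
k=3 load: inc=0.306122, refl=0.306122·1.000000=0.3061; V=0.857143+0.306122+0.306122=1.4694
k=4 src: inc=0.306122, refl=0.306122·0.714286=0.2187; V=1.163265+0.306122+0.218659=1.6880
k=5 load: inc=0.218659, refl=0.218659·1.000000=0.2187; V=1.469388+0.218659+0.218659=1.9067
k=6 src: inc=0.218659, refl=0.218659·0.714286=0.1562; V=1.688047+0.218659+0.156185=2.0629
k=7 load: inc=0.156185, refl=0.156185·1.000000=0.1562; V=1.906706+0.156185+0.156185=2.2191
k=8 src: inc=0.156185, refl=0.156185·0.714286=0.1116; V=2.062890+0.156185+0.111561=2.3306
k=9 load: inc=0.111561, refl=0.111561·1.000000=0.1116; V=2.219075+0.111561+0.111561=2.4422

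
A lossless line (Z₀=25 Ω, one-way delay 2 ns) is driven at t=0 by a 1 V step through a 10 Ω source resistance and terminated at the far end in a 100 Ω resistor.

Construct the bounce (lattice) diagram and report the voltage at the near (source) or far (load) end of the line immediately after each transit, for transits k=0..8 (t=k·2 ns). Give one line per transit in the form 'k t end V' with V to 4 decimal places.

Γ_L=0.600000, Γ_S=-0.428571; launch V₁=1·25/35=0.714286
k=0 src: V=0.7143
k=1 load: inc=0.714286, refl=0.714286·0.600000=0.4286; V=0.000000+0.714286+0.428571=1.1429
k=2 src: inc=0.428571, refl=0.428571·-0.428571=-0.1837; V=0.714286+0.428571+-0.183673=0.9592
k=3 load: inc=-0.183673, refl=-0.183673·0.600000=-0.1102; V=1.142857+-0.183673+-0.110204=0.8490
k=4 src: inc=-0.110204, refl=-0.110204·-0.428571=0.0472; V=0.959184+-0.110204+0.047230=0.8962
k=5 load: inc=0.047230, refl=0.047230·0.600000=0.0283; V=0.848980+0.047230+0.028338=0.9245
k=6 src: inc=0.028338, refl=0.028338·-0.428571=-0.0121; V=0.896210+0.028338+-0.012145=0.9124
k=7 load: inc=-0.012145, refl=-0.012145·0.600000=-0.0073; V=0.924548+-0.012145+-0.007287=0.9051
k=8 src: inc=-0.007287, refl=-0.007287·-0.428571=0.0031; V=0.912403+-0.007287+0.003123=0.9082

0 0 source 0.7143
1 2 load 1.1429
2 4 source 0.9592
3 6 load 0.8490
4 8 source 0.8962
5 10 load 0.9245
6 12 source 0.9124
7 14 load 0.9051
8 16 source 0.9082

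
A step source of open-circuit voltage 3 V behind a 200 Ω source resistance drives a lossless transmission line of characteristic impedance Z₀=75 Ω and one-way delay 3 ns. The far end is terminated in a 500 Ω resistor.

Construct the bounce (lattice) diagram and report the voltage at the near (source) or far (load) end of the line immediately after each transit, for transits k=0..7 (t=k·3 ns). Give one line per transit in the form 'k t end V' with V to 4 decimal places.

0 0 source 0.8182
1 3 load 1.4229
2 6 source 1.6978
3 9 load 1.9010
4 12 source 1.9933
5 15 load 2.0616
6 18 source 2.0926
7 21 load 2.1156

Γ_L=0.739130, Γ_S=0.454545; launch V₁=3·75/275=0.818182
k=0 src: V=0.8182
k=1 load: inc=0.818182, refl=0.818182·0.739130=0.6047; V=0.000000+0.818182+0.604743=1.4229
k=2 src: inc=0.604743, refl=0.604743·0.454545=0.2749; V=0.818182+0.604743+0.274883=1.6978
k=3 load: inc=0.274883, refl=0.274883·0.739130=0.2032; V=1.422925+0.274883+0.203175=1.9010
k=4 src: inc=0.203175, refl=0.203175·0.454545=0.0924; V=1.697808+0.203175+0.092352=1.9933
k=5 load: inc=0.092352, refl=0.092352·0.739130=0.0683; V=1.900983+0.092352+0.068260=2.0616
k=6 src: inc=0.068260, refl=0.068260·0.454545=0.0310; V=1.993335+0.068260+0.031027=2.0926
k=7 load: inc=0.031027, refl=0.031027·0.739130=0.0229; V=2.061595+0.031027+0.022933=2.1156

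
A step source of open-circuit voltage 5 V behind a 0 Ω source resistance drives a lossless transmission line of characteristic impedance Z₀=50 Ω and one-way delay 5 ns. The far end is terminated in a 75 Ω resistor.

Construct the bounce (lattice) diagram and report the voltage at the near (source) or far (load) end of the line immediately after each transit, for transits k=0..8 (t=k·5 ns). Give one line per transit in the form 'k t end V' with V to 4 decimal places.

Γ_L=0.200000, Γ_S=-1.000000; launch V₁=5·50/50=5.000000
k=0 src: V=5.0000
k=1 load: inc=5.000000, refl=5.000000·0.200000=1.0000; V=0.000000+5.000000+1.000000=6.0000
k=2 src: inc=1.000000, refl=1.000000·-1.000000=-1.0000; V=5.000000+1.000000+-1.000000=5.0000
k=3 load: inc=-1.000000, refl=-1.000000·0.200000=-0.2000; V=6.000000+-1.000000+-0.200000=4.8000
k=4 src: inc=-0.200000, refl=-0.200000·-1.000000=0.2000; V=5.000000+-0.200000+0.200000=5.0000
k=5 load: inc=0.200000, refl=0.200000·0.200000=0.0400; V=4.800000+0.200000+0.040000=5.0400
k=6 src: inc=0.040000, refl=0.040000·-1.000000=-0.0400; V=5.000000+0.040000+-0.040000=5.0000
k=7 load: inc=-0.040000, refl=-0.040000·0.200000=-0.0080; V=5.040000+-0.040000+-0.008000=4.9920
k=8 src: inc=-0.008000, refl=-0.008000·-1.000000=0.0080; V=5.000000+-0.008000+0.008000=5.0000

0 0 source 5.0000
1 5 load 6.0000
2 10 source 5.0000
3 15 load 4.8000
4 20 source 5.0000
5 25 load 5.0400
6 30 source 5.0000
7 35 load 4.9920
8 40 source 5.0000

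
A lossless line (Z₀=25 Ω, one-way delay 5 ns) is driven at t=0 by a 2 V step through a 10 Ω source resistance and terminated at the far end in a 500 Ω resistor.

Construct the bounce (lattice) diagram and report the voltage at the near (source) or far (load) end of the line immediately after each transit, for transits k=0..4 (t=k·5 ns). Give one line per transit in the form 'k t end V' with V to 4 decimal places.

0 0 source 1.4286
1 5 load 2.7211
2 10 source 2.1672
3 15 load 1.6660
4 20 source 1.8808

Γ_L=0.904762, Γ_S=-0.428571; launch V₁=2·25/35=1.428571
k=0 src: V=1.4286
k=1 load: inc=1.428571, refl=1.428571·0.904762=1.2925; V=0.000000+1.428571+1.292517=2.7211
k=2 src: inc=1.292517, refl=1.292517·-0.428571=-0.5539; V=1.428571+1.292517+-0.553936=2.1672
k=3 load: inc=-0.553936, refl=-0.553936·0.904762=-0.5012; V=2.721088+-0.553936+-0.501180=1.6660
k=4 src: inc=-0.501180, refl=-0.501180·-0.428571=0.2148; V=2.167153+-0.501180+0.214791=1.8808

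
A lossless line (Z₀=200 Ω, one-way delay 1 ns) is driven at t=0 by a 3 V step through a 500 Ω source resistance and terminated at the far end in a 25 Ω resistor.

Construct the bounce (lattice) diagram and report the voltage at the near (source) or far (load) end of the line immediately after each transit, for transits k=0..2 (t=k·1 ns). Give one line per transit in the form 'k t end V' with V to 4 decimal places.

0 0 source 0.8571
1 1 load 0.1905
2 2 source -0.0952

Γ_L=-0.777778, Γ_S=0.428571; launch V₁=3·200/700=0.857143
k=0 src: V=0.8571
k=1 load: inc=0.857143, refl=0.857143·-0.777778=-0.6667; V=0.000000+0.857143+-0.666667=0.1905
k=2 src: inc=-0.666667, refl=-0.666667·0.428571=-0.2857; V=0.857143+-0.666667+-0.285714=-0.0952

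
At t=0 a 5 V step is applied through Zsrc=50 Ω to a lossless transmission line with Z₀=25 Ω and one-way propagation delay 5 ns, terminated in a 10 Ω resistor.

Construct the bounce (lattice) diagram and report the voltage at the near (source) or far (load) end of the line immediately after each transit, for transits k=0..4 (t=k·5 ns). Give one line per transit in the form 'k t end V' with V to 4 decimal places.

0 0 source 1.6667
1 5 load 0.9524
2 10 source 0.7143
3 15 load 0.8163
4 20 source 0.8503

Γ_L=-0.428571, Γ_S=0.333333; launch V₁=5·25/75=1.666667
k=0 src: V=1.6667
k=1 load: inc=1.666667, refl=1.666667·-0.428571=-0.7143; V=0.000000+1.666667+-0.714286=0.9524
k=2 src: inc=-0.714286, refl=-0.714286·0.333333=-0.2381; V=1.666667+-0.714286+-0.238095=0.7143
k=3 load: inc=-0.238095, refl=-0.238095·-0.428571=0.1020; V=0.952381+-0.238095+0.102041=0.8163
k=4 src: inc=0.102041, refl=0.102041·0.333333=0.0340; V=0.714286+0.102041+0.034014=0.8503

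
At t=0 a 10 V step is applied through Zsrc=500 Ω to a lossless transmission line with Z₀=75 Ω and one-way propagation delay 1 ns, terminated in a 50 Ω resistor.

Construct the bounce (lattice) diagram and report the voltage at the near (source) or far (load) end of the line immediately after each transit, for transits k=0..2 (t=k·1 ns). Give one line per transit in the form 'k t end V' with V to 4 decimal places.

Γ_L=-0.200000, Γ_S=0.739130; launch V₁=10·75/575=1.304348
k=0 src: V=1.3043
k=1 load: inc=1.304348, refl=1.304348·-0.200000=-0.2609; V=0.000000+1.304348+-0.260870=1.0435
k=2 src: inc=-0.260870, refl=-0.260870·0.739130=-0.1928; V=1.304348+-0.260870+-0.192817=0.8507

0 0 source 1.3043
1 1 load 1.0435
2 2 source 0.8507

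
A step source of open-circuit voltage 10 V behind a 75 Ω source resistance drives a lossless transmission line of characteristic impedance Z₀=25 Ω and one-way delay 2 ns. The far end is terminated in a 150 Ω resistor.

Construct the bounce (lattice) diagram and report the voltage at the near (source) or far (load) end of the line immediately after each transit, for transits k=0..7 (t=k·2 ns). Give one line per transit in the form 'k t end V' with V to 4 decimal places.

Γ_L=0.714286, Γ_S=0.500000; launch V₁=10·25/100=2.500000
k=0 src: V=2.5000
k=1 load: inc=2.500000, refl=2.500000·0.714286=1.7857; V=0.000000+2.500000+1.785714=4.2857
k=2 src: inc=1.785714, refl=1.785714·0.500000=0.8929; V=2.500000+1.785714+0.892857=5.1786
k=3 load: inc=0.892857, refl=0.892857·0.714286=0.6378; V=4.285714+0.892857+0.637755=5.8163
k=4 src: inc=0.637755, refl=0.637755·0.500000=0.3189; V=5.178571+0.637755+0.318878=6.1352
k=5 load: inc=0.318878, refl=0.318878·0.714286=0.2278; V=5.816327+0.318878+0.227770=6.3630
k=6 src: inc=0.227770, refl=0.227770·0.500000=0.1139; V=6.135204+0.227770+0.113885=6.4769
k=7 load: inc=0.113885, refl=0.113885·0.714286=0.0813; V=6.362974+0.113885+0.081346=6.5582

0 0 source 2.5000
1 2 load 4.2857
2 4 source 5.1786
3 6 load 5.8163
4 8 source 6.1352
5 10 load 6.3630
6 12 source 6.4769
7 14 load 6.5582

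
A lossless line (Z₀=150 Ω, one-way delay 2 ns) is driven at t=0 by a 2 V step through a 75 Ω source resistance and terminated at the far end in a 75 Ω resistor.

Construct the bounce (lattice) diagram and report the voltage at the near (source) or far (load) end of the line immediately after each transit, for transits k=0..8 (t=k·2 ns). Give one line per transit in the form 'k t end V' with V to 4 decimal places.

0 0 source 1.3333
1 2 load 0.8889
2 4 source 1.0370
3 6 load 0.9877
4 8 source 1.0041
5 10 load 0.9986
6 12 source 1.0005
7 14 load 0.9998
8 16 source 1.0001

Γ_L=-0.333333, Γ_S=-0.333333; launch V₁=2·150/225=1.333333
k=0 src: V=1.3333
k=1 load: inc=1.333333, refl=1.333333·-0.333333=-0.4444; V=0.000000+1.333333+-0.444444=0.8889
k=2 src: inc=-0.444444, refl=-0.444444·-0.333333=0.1481; V=1.333333+-0.444444+0.148148=1.0370
k=3 load: inc=0.148148, refl=0.148148·-0.333333=-0.0494; V=0.888889+0.148148+-0.049383=0.9877
k=4 src: inc=-0.049383, refl=-0.049383·-0.333333=0.0165; V=1.037037+-0.049383+0.016461=1.0041
k=5 load: inc=0.016461, refl=0.016461·-0.333333=-0.0055; V=0.987654+0.016461+-0.005487=0.9986
k=6 src: inc=-0.005487, refl=-0.005487·-0.333333=0.0018; V=1.004115+-0.005487+0.001829=1.0005
k=7 load: inc=0.001829, refl=0.001829·-0.333333=-0.0006; V=0.998628+0.001829+-0.000610=0.9998
k=8 src: inc=-0.000610, refl=-0.000610·-0.333333=0.0002; V=1.000457+-0.000610+0.000203=1.0001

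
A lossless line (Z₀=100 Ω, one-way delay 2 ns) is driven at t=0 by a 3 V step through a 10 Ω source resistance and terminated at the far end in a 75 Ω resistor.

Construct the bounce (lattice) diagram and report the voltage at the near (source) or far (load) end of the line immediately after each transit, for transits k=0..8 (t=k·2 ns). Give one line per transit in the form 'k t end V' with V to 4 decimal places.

Γ_L=-0.142857, Γ_S=-0.818182; launch V₁=3·100/110=2.727273
k=0 src: V=2.7273
k=1 load: inc=2.727273, refl=2.727273·-0.142857=-0.3896; V=0.000000+2.727273+-0.389610=2.3377
k=2 src: inc=-0.389610, refl=-0.389610·-0.818182=0.3188; V=2.727273+-0.389610+0.318772=2.6564
k=3 load: inc=0.318772, refl=0.318772·-0.142857=-0.0455; V=2.337662+0.318772+-0.045539=2.6109
k=4 src: inc=-0.045539, refl=-0.045539·-0.818182=0.0373; V=2.656434+-0.045539+0.037259=2.6482
k=5 load: inc=0.037259, refl=0.037259·-0.142857=-0.0053; V=2.610896+0.037259+-0.005323=2.6428
k=6 src: inc=-0.005323, refl=-0.005323·-0.818182=0.0044; V=2.648155+-0.005323+0.004355=2.6472
k=7 load: inc=0.004355, refl=0.004355·-0.142857=-0.0006; V=2.642832+0.004355+-0.000622=2.6466
k=8 src: inc=-0.000622, refl=-0.000622·-0.818182=0.0005; V=2.647187+-0.000622+0.000509=2.6471

0 0 source 2.7273
1 2 load 2.3377
2 4 source 2.6564
3 6 load 2.6109
4 8 source 2.6482
5 10 load 2.6428
6 12 source 2.6472
7 14 load 2.6466
8 16 source 2.6471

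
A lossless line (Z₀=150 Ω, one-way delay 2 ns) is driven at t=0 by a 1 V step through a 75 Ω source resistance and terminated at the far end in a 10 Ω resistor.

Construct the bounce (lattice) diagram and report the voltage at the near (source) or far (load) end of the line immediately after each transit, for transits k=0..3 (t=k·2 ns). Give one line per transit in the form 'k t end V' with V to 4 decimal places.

0 0 source 0.6667
1 2 load 0.0833
2 4 source 0.2778
3 6 load 0.1076

Γ_L=-0.875000, Γ_S=-0.333333; launch V₁=1·150/225=0.666667
k=0 src: V=0.6667
k=1 load: inc=0.666667, refl=0.666667·-0.875000=-0.5833; V=0.000000+0.666667+-0.583333=0.0833
k=2 src: inc=-0.583333, refl=-0.583333·-0.333333=0.1944; V=0.666667+-0.583333+0.194444=0.2778
k=3 load: inc=0.194444, refl=0.194444·-0.875000=-0.1701; V=0.083333+0.194444+-0.170139=0.1076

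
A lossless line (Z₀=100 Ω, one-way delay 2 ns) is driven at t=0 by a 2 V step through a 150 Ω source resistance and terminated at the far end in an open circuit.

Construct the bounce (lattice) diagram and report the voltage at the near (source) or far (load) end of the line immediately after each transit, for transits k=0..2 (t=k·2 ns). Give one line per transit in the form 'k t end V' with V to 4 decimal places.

Γ_L=1.000000, Γ_S=0.200000; launch V₁=2·100/250=0.800000
k=0 src: V=0.8000
k=1 load: inc=0.800000, refl=0.800000·1.000000=0.8000; V=0.000000+0.800000+0.800000=1.6000
k=2 src: inc=0.800000, refl=0.800000·0.200000=0.1600; V=0.800000+0.800000+0.160000=1.7600

0 0 source 0.8000
1 2 load 1.6000
2 4 source 1.7600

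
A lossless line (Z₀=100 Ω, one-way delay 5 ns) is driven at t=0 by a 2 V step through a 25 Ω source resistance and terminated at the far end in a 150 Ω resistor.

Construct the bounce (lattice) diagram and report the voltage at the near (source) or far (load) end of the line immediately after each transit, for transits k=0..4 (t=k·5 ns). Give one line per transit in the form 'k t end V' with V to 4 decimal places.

0 0 source 1.6000
1 5 load 1.9200
2 10 source 1.7280
3 15 load 1.6896
4 20 source 1.7126

Γ_L=0.200000, Γ_S=-0.600000; launch V₁=2·100/125=1.600000
k=0 src: V=1.6000
k=1 load: inc=1.600000, refl=1.600000·0.200000=0.3200; V=0.000000+1.600000+0.320000=1.9200
k=2 src: inc=0.320000, refl=0.320000·-0.600000=-0.1920; V=1.600000+0.320000+-0.192000=1.7280
k=3 load: inc=-0.192000, refl=-0.192000·0.200000=-0.0384; V=1.920000+-0.192000+-0.038400=1.6896
k=4 src: inc=-0.038400, refl=-0.038400·-0.600000=0.0230; V=1.728000+-0.038400+0.023040=1.7126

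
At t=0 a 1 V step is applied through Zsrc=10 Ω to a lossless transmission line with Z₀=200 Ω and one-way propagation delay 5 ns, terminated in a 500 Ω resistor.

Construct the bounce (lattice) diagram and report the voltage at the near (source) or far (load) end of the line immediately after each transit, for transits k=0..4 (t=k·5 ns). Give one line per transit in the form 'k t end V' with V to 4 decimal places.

Γ_L=0.428571, Γ_S=-0.904762; launch V₁=1·200/210=0.952381
k=0 src: V=0.9524
k=1 load: inc=0.952381, refl=0.952381·0.428571=0.4082; V=0.000000+0.952381+0.408163=1.3605
k=2 src: inc=0.408163, refl=0.408163·-0.904762=-0.3693; V=0.952381+0.408163+-0.369291=0.9913
k=3 load: inc=-0.369291, refl=-0.369291·0.428571=-0.1583; V=1.360544+-0.369291+-0.158267=0.8330
k=4 src: inc=-0.158267, refl=-0.158267·-0.904762=0.1432; V=0.991254+-0.158267+0.143194=0.9762

0 0 source 0.9524
1 5 load 1.3605
2 10 source 0.9913
3 15 load 0.8330
4 20 source 0.9762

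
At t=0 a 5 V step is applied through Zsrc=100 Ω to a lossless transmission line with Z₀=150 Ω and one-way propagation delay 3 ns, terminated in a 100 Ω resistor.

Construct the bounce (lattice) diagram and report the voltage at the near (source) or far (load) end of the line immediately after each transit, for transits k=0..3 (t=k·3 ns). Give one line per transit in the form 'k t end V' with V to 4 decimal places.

0 0 source 3.0000
1 3 load 2.4000
2 6 source 2.5200
3 9 load 2.4960

Γ_L=-0.200000, Γ_S=-0.200000; launch V₁=5·150/250=3.000000
k=0 src: V=3.0000
k=1 load: inc=3.000000, refl=3.000000·-0.200000=-0.6000; V=0.000000+3.000000+-0.600000=2.4000
k=2 src: inc=-0.600000, refl=-0.600000·-0.200000=0.1200; V=3.000000+-0.600000+0.120000=2.5200
k=3 load: inc=0.120000, refl=0.120000·-0.200000=-0.0240; V=2.400000+0.120000+-0.024000=2.4960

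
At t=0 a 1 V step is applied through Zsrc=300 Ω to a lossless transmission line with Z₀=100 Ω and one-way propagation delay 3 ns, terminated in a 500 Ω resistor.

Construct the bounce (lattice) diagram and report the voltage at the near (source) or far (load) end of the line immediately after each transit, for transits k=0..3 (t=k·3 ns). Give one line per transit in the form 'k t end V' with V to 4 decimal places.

0 0 source 0.2500
1 3 load 0.4167
2 6 source 0.5000
3 9 load 0.5556

Γ_L=0.666667, Γ_S=0.500000; launch V₁=1·100/400=0.250000
k=0 src: V=0.2500
k=1 load: inc=0.250000, refl=0.250000·0.666667=0.1667; V=0.000000+0.250000+0.166667=0.4167
k=2 src: inc=0.166667, refl=0.166667·0.500000=0.0833; V=0.250000+0.166667+0.083333=0.5000
k=3 load: inc=0.083333, refl=0.083333·0.666667=0.0556; V=0.416667+0.083333+0.055556=0.5556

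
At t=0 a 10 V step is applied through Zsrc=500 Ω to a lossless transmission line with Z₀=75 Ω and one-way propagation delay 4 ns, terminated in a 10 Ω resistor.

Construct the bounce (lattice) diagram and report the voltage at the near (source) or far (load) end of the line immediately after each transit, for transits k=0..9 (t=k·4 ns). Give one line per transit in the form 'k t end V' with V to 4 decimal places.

0 0 source 1.3043
1 4 load 0.3069
2 8 source -0.4303
3 12 load 0.1334
4 16 source 0.5501
5 20 load 0.2315
6 24 source -0.0040
7 28 load 0.1761
8 32 source 0.3092
9 36 load 0.2074

Γ_L=-0.764706, Γ_S=0.739130; launch V₁=10·75/575=1.304348
k=0 src: V=1.3043
k=1 load: inc=1.304348, refl=1.304348·-0.764706=-0.9974; V=0.000000+1.304348+-0.997442=0.3069
k=2 src: inc=-0.997442, refl=-0.997442·0.739130=-0.7372; V=1.304348+-0.997442+-0.737240=-0.4303
k=3 load: inc=-0.737240, refl=-0.737240·-0.764706=0.5638; V=0.306905+-0.737240+0.563772=0.1334
k=4 src: inc=0.563772, refl=0.563772·0.739130=0.4167; V=-0.430335+0.563772+0.416701=0.5501
k=5 load: inc=0.416701, refl=0.416701·-0.764706=-0.3187; V=0.133437+0.416701+-0.318654=0.2315
k=6 src: inc=-0.318654, refl=-0.318654·0.739130=-0.2355; V=0.550138+-0.318654+-0.235527=-0.0040
k=7 load: inc=-0.235527, refl=-0.235527·-0.764706=0.1801; V=0.231484+-0.235527+0.180109=0.1761
k=8 src: inc=0.180109, refl=0.180109·0.739130=0.1331; V=-0.004042+0.180109+0.133124=0.3092
k=9 load: inc=0.133124, refl=0.133124·-0.764706=-0.1018; V=0.176066+0.133124+-0.101801=0.2074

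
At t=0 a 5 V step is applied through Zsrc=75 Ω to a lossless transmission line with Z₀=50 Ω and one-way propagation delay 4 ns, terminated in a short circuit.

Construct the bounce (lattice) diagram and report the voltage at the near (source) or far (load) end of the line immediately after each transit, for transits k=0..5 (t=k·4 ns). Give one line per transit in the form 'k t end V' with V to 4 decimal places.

0 0 source 2.0000
1 4 load 0.0000
2 8 source -0.4000
3 12 load 0.0000
4 16 source 0.0800
5 20 load 0.0000

Γ_L=-1.000000, Γ_S=0.200000; launch V₁=5·50/125=2.000000
k=0 src: V=2.0000
k=1 load: inc=2.000000, refl=2.000000·-1.000000=-2.0000; V=0.000000+2.000000+-2.000000=0.0000
k=2 src: inc=-2.000000, refl=-2.000000·0.200000=-0.4000; V=2.000000+-2.000000+-0.400000=-0.4000
k=3 load: inc=-0.400000, refl=-0.400000·-1.000000=0.4000; V=0.000000+-0.400000+0.400000=0.0000
k=4 src: inc=0.400000, refl=0.400000·0.200000=0.0800; V=-0.400000+0.400000+0.080000=0.0800
k=5 load: inc=0.080000, refl=0.080000·-1.000000=-0.0800; V=0.000000+0.080000+-0.080000=0.0000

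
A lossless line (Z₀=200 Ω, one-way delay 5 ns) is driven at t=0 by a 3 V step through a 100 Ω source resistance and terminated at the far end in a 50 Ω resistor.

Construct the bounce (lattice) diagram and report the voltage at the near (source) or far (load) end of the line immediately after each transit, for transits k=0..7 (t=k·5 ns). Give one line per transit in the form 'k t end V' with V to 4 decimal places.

Γ_L=-0.600000, Γ_S=-0.333333; launch V₁=3·200/300=2.000000
k=0 src: V=2.0000
k=1 load: inc=2.000000, refl=2.000000·-0.600000=-1.2000; V=0.000000+2.000000+-1.200000=0.8000
k=2 src: inc=-1.200000, refl=-1.200000·-0.333333=0.4000; V=2.000000+-1.200000+0.400000=1.2000
k=3 load: inc=0.400000, refl=0.400000·-0.600000=-0.2400; V=0.800000+0.400000+-0.240000=0.9600
k=4 src: inc=-0.240000, refl=-0.240000·-0.333333=0.0800; V=1.200000+-0.240000+0.080000=1.0400
k=5 load: inc=0.080000, refl=0.080000·-0.600000=-0.0480; V=0.960000+0.080000+-0.048000=0.9920
k=6 src: inc=-0.048000, refl=-0.048000·-0.333333=0.0160; V=1.040000+-0.048000+0.016000=1.0080
k=7 load: inc=0.016000, refl=0.016000·-0.600000=-0.0096; V=0.992000+0.016000+-0.009600=0.9984

0 0 source 2.0000
1 5 load 0.8000
2 10 source 1.2000
3 15 load 0.9600
4 20 source 1.0400
5 25 load 0.9920
6 30 source 1.0080
7 35 load 0.9984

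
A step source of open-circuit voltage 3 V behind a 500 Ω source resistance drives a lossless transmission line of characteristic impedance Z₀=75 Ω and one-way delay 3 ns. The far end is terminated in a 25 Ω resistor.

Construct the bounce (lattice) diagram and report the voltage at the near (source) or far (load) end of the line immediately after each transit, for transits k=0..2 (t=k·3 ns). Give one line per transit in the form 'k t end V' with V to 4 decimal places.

0 0 source 0.3913
1 3 load 0.1957
2 6 source 0.0510

Γ_L=-0.500000, Γ_S=0.739130; launch V₁=3·75/575=0.391304
k=0 src: V=0.3913
k=1 load: inc=0.391304, refl=0.391304·-0.500000=-0.1957; V=0.000000+0.391304+-0.195652=0.1957
k=2 src: inc=-0.195652, refl=-0.195652·0.739130=-0.1446; V=0.391304+-0.195652+-0.144612=0.0510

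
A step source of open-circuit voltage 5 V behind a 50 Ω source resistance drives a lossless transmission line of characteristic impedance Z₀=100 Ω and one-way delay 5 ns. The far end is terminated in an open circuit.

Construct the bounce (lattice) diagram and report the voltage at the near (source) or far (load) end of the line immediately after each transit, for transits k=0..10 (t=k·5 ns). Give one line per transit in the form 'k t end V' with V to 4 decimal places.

0 0 source 3.3333
1 5 load 6.6667
2 10 source 5.5556
3 15 load 4.4444
4 20 source 4.8148
5 25 load 5.1852
6 30 source 5.0617
7 35 load 4.9383
8 40 source 4.9794
9 45 load 5.0206
10 50 source 5.0069

Γ_L=1.000000, Γ_S=-0.333333; launch V₁=5·100/150=3.333333
k=0 src: V=3.3333
k=1 load: inc=3.333333, refl=3.333333·1.000000=3.3333; V=0.000000+3.333333+3.333333=6.6667
k=2 src: inc=3.333333, refl=3.333333·-0.333333=-1.1111; V=3.333333+3.333333+-1.111111=5.5556
k=3 load: inc=-1.111111, refl=-1.111111·1.000000=-1.1111; V=6.666667+-1.111111+-1.111111=4.4444
k=4 src: inc=-1.111111, refl=-1.111111·-0.333333=0.3704; V=5.555556+-1.111111+0.370370=4.8148
k=5 load: inc=0.370370, refl=0.370370·1.000000=0.3704; V=4.444444+0.370370+0.370370=5.1852
k=6 src: inc=0.370370, refl=0.370370·-0.333333=-0.1235; V=4.814815+0.370370+-0.123457=5.0617
k=7 load: inc=-0.123457, refl=-0.123457·1.000000=-0.1235; V=5.185185+-0.123457+-0.123457=4.9383
k=8 src: inc=-0.123457, refl=-0.123457·-0.333333=0.0412; V=5.061728+-0.123457+0.041152=4.9794
k=9 load: inc=0.041152, refl=0.041152·1.000000=0.0412; V=4.938272+0.041152+0.041152=5.0206
k=10 src: inc=0.041152, refl=0.041152·-0.333333=-0.0137; V=4.979424+0.041152+-0.013717=5.0069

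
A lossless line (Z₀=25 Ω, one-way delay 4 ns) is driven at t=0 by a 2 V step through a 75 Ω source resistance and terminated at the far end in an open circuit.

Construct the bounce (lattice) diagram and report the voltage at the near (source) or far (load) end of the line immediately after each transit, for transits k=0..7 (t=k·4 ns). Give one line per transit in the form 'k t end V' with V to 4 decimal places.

Γ_L=1.000000, Γ_S=0.500000; launch V₁=2·25/100=0.500000
k=0 src: V=0.5000
k=1 load: inc=0.500000, refl=0.500000·1.000000=0.5000; V=0.000000+0.500000+0.500000=1.0000
k=2 src: inc=0.500000, refl=0.500000·0.500000=0.2500; V=0.500000+0.500000+0.250000=1.2500
k=3 load: inc=0.250000, refl=0.250000·1.000000=0.2500; V=1.000000+0.250000+0.250000=1.5000
k=4 src: inc=0.250000, refl=0.250000·0.500000=0.1250; V=1.250000+0.250000+0.125000=1.6250
k=5 load: inc=0.125000, refl=0.125000·1.000000=0.1250; V=1.500000+0.125000+0.125000=1.7500
k=6 src: inc=0.125000, refl=0.125000·0.500000=0.0625; V=1.625000+0.125000+0.062500=1.8125
k=7 load: inc=0.062500, refl=0.062500·1.000000=0.0625; V=1.750000+0.062500+0.062500=1.8750

0 0 source 0.5000
1 4 load 1.0000
2 8 source 1.2500
3 12 load 1.5000
4 16 source 1.6250
5 20 load 1.7500
6 24 source 1.8125
7 28 load 1.8750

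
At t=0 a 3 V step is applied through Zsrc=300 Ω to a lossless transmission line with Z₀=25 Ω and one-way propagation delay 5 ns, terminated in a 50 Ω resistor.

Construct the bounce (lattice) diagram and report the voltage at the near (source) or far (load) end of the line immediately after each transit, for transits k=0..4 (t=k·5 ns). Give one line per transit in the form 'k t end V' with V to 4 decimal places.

Γ_L=0.333333, Γ_S=0.846154; launch V₁=3·25/325=0.230769
k=0 src: V=0.2308
k=1 load: inc=0.230769, refl=0.230769·0.333333=0.0769; V=0.000000+0.230769+0.076923=0.3077
k=2 src: inc=0.076923, refl=0.076923·0.846154=0.0651; V=0.230769+0.076923+0.065089=0.3728
k=3 load: inc=0.065089, refl=0.065089·0.333333=0.0217; V=0.307692+0.065089+0.021696=0.3945
k=4 src: inc=0.021696, refl=0.021696·0.846154=0.0184; V=0.372781+0.021696+0.018358=0.4128

0 0 source 0.2308
1 5 load 0.3077
2 10 source 0.3728
3 15 load 0.3945
4 20 source 0.4128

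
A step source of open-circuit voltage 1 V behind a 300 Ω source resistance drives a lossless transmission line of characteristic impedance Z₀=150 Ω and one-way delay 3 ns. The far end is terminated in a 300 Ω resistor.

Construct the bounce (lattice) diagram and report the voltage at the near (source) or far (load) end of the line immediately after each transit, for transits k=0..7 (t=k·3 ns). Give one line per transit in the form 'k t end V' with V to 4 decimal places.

0 0 source 0.3333
1 3 load 0.4444
2 6 source 0.4815
3 9 load 0.4938
4 12 source 0.4979
5 15 load 0.4993
6 18 source 0.4998
7 21 load 0.4999

Γ_L=0.333333, Γ_S=0.333333; launch V₁=1·150/450=0.333333
k=0 src: V=0.3333
k=1 load: inc=0.333333, refl=0.333333·0.333333=0.1111; V=0.000000+0.333333+0.111111=0.4444
k=2 src: inc=0.111111, refl=0.111111·0.333333=0.0370; V=0.333333+0.111111+0.037037=0.4815
k=3 load: inc=0.037037, refl=0.037037·0.333333=0.0123; V=0.444444+0.037037+0.012346=0.4938
k=4 src: inc=0.012346, refl=0.012346·0.333333=0.0041; V=0.481481+0.012346+0.004115=0.4979
k=5 load: inc=0.004115, refl=0.004115·0.333333=0.0014; V=0.493827+0.004115+0.001372=0.4993
k=6 src: inc=0.001372, refl=0.001372·0.333333=0.0005; V=0.497942+0.001372+0.000457=0.4998
k=7 load: inc=0.000457, refl=0.000457·0.333333=0.0002; V=0.499314+0.000457+0.000152=0.4999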